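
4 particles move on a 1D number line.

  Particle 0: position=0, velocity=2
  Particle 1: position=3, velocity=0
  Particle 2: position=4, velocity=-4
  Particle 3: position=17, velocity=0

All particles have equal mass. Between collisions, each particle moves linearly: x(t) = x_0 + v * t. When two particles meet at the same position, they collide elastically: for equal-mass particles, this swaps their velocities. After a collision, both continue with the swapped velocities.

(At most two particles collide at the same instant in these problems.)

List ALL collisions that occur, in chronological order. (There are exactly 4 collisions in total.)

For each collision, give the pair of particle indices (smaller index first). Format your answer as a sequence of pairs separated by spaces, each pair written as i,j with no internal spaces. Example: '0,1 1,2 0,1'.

Answer: 1,2 0,1 1,2 2,3

Derivation:
Collision at t=1/4: particles 1 and 2 swap velocities; positions: p0=1/2 p1=3 p2=3 p3=17; velocities now: v0=2 v1=-4 v2=0 v3=0
Collision at t=2/3: particles 0 and 1 swap velocities; positions: p0=4/3 p1=4/3 p2=3 p3=17; velocities now: v0=-4 v1=2 v2=0 v3=0
Collision at t=3/2: particles 1 and 2 swap velocities; positions: p0=-2 p1=3 p2=3 p3=17; velocities now: v0=-4 v1=0 v2=2 v3=0
Collision at t=17/2: particles 2 and 3 swap velocities; positions: p0=-30 p1=3 p2=17 p3=17; velocities now: v0=-4 v1=0 v2=0 v3=2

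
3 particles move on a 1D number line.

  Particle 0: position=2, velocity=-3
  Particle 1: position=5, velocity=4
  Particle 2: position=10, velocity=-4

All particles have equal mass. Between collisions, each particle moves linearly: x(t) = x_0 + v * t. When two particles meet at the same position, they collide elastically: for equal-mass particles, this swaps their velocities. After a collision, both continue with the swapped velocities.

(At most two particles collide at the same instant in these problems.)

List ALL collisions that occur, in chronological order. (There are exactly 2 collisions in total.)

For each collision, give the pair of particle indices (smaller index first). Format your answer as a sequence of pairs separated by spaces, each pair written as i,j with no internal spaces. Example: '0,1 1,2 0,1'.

Collision at t=5/8: particles 1 and 2 swap velocities; positions: p0=1/8 p1=15/2 p2=15/2; velocities now: v0=-3 v1=-4 v2=4
Collision at t=8: particles 0 and 1 swap velocities; positions: p0=-22 p1=-22 p2=37; velocities now: v0=-4 v1=-3 v2=4

Answer: 1,2 0,1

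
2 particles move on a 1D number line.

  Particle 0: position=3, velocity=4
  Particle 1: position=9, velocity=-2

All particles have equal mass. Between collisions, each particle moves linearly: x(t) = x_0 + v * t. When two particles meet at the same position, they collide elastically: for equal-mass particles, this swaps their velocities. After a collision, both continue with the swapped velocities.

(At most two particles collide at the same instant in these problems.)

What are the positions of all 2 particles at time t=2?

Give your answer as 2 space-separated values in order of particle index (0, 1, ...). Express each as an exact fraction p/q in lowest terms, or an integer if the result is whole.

Collision at t=1: particles 0 and 1 swap velocities; positions: p0=7 p1=7; velocities now: v0=-2 v1=4
Advance to t=2 (no further collisions before then); velocities: v0=-2 v1=4; positions = 5 11

Answer: 5 11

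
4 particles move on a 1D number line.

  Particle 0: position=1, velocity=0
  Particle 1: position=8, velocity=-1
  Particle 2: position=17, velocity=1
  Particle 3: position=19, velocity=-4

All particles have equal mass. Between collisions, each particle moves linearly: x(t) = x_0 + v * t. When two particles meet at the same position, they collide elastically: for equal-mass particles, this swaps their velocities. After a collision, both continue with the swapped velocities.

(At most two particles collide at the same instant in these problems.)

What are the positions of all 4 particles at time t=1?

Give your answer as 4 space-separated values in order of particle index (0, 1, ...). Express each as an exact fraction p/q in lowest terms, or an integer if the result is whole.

Collision at t=2/5: particles 2 and 3 swap velocities; positions: p0=1 p1=38/5 p2=87/5 p3=87/5; velocities now: v0=0 v1=-1 v2=-4 v3=1
Advance to t=1 (no further collisions before then); velocities: v0=0 v1=-1 v2=-4 v3=1; positions = 1 7 15 18

Answer: 1 7 15 18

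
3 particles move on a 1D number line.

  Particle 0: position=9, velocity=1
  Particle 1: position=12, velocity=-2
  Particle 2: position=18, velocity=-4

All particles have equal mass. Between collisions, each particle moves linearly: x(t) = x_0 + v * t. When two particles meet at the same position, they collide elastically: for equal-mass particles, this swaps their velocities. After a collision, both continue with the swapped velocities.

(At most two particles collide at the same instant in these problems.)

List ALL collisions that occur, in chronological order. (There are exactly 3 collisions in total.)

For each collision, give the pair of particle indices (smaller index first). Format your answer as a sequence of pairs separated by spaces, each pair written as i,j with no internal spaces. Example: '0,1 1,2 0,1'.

Collision at t=1: particles 0 and 1 swap velocities; positions: p0=10 p1=10 p2=14; velocities now: v0=-2 v1=1 v2=-4
Collision at t=9/5: particles 1 and 2 swap velocities; positions: p0=42/5 p1=54/5 p2=54/5; velocities now: v0=-2 v1=-4 v2=1
Collision at t=3: particles 0 and 1 swap velocities; positions: p0=6 p1=6 p2=12; velocities now: v0=-4 v1=-2 v2=1

Answer: 0,1 1,2 0,1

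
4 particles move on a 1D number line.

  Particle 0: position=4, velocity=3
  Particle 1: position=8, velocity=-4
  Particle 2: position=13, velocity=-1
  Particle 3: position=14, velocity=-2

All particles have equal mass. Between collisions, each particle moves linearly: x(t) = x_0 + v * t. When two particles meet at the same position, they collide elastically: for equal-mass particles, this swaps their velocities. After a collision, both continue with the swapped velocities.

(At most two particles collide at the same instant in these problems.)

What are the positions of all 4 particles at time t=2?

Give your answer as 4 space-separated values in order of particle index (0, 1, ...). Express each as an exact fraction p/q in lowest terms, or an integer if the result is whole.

Collision at t=4/7: particles 0 and 1 swap velocities; positions: p0=40/7 p1=40/7 p2=87/7 p3=90/7; velocities now: v0=-4 v1=3 v2=-1 v3=-2
Collision at t=1: particles 2 and 3 swap velocities; positions: p0=4 p1=7 p2=12 p3=12; velocities now: v0=-4 v1=3 v2=-2 v3=-1
Collision at t=2: particles 1 and 2 swap velocities; positions: p0=0 p1=10 p2=10 p3=11; velocities now: v0=-4 v1=-2 v2=3 v3=-1
Advance to t=2 (no further collisions before then); velocities: v0=-4 v1=-2 v2=3 v3=-1; positions = 0 10 10 11

Answer: 0 10 10 11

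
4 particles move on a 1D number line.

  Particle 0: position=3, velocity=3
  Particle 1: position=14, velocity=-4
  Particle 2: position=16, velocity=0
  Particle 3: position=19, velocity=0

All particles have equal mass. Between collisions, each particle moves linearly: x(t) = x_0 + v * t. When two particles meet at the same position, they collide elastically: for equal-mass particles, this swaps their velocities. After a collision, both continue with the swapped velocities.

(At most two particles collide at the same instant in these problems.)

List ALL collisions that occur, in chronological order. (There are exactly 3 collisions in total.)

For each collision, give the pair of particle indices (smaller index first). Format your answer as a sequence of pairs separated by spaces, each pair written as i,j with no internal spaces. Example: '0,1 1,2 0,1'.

Collision at t=11/7: particles 0 and 1 swap velocities; positions: p0=54/7 p1=54/7 p2=16 p3=19; velocities now: v0=-4 v1=3 v2=0 v3=0
Collision at t=13/3: particles 1 and 2 swap velocities; positions: p0=-10/3 p1=16 p2=16 p3=19; velocities now: v0=-4 v1=0 v2=3 v3=0
Collision at t=16/3: particles 2 and 3 swap velocities; positions: p0=-22/3 p1=16 p2=19 p3=19; velocities now: v0=-4 v1=0 v2=0 v3=3

Answer: 0,1 1,2 2,3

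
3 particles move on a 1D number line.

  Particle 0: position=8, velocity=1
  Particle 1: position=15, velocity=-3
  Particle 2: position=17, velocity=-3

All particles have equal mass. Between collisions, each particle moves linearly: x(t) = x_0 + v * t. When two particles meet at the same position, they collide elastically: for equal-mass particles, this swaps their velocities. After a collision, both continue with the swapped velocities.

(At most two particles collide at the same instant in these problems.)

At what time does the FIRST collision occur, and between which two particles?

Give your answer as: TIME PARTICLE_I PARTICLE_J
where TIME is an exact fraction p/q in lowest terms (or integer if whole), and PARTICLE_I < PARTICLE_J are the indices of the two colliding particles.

Pair (0,1): pos 8,15 vel 1,-3 -> gap=7, closing at 4/unit, collide at t=7/4
Pair (1,2): pos 15,17 vel -3,-3 -> not approaching (rel speed 0 <= 0)
Earliest collision: t=7/4 between 0 and 1

Answer: 7/4 0 1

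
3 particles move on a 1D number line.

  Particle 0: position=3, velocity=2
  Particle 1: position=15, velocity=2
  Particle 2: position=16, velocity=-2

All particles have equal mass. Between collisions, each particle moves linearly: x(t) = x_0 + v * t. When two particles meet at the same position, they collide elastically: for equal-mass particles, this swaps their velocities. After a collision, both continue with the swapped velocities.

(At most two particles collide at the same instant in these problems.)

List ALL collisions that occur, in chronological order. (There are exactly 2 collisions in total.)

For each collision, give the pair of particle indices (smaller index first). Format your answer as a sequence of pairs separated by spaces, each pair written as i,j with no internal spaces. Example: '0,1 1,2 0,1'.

Collision at t=1/4: particles 1 and 2 swap velocities; positions: p0=7/2 p1=31/2 p2=31/2; velocities now: v0=2 v1=-2 v2=2
Collision at t=13/4: particles 0 and 1 swap velocities; positions: p0=19/2 p1=19/2 p2=43/2; velocities now: v0=-2 v1=2 v2=2

Answer: 1,2 0,1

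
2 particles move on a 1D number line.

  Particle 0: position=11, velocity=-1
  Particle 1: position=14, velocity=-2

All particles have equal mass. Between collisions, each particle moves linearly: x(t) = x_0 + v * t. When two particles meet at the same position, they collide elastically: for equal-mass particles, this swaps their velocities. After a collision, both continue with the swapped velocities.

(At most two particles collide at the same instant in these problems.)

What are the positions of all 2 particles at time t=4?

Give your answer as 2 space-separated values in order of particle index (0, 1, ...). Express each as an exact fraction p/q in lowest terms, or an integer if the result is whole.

Collision at t=3: particles 0 and 1 swap velocities; positions: p0=8 p1=8; velocities now: v0=-2 v1=-1
Advance to t=4 (no further collisions before then); velocities: v0=-2 v1=-1; positions = 6 7

Answer: 6 7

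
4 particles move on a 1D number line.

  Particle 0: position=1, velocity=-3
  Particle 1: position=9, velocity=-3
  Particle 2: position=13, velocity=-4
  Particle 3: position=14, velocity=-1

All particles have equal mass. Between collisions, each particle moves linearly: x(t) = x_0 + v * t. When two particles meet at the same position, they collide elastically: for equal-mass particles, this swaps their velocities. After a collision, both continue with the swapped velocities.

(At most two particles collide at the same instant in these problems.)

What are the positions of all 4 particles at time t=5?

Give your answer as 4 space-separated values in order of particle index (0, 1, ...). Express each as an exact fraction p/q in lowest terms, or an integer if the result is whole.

Answer: -14 -7 -6 9

Derivation:
Collision at t=4: particles 1 and 2 swap velocities; positions: p0=-11 p1=-3 p2=-3 p3=10; velocities now: v0=-3 v1=-4 v2=-3 v3=-1
Advance to t=5 (no further collisions before then); velocities: v0=-3 v1=-4 v2=-3 v3=-1; positions = -14 -7 -6 9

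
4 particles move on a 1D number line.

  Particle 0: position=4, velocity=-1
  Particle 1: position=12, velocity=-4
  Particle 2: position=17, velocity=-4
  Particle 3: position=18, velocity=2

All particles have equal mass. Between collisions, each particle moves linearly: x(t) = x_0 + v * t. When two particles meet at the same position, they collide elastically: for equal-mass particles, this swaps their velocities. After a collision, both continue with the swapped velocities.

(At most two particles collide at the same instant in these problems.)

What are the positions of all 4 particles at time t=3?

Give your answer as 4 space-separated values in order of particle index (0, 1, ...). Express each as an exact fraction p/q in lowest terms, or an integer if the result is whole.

Answer: 0 1 5 24

Derivation:
Collision at t=8/3: particles 0 and 1 swap velocities; positions: p0=4/3 p1=4/3 p2=19/3 p3=70/3; velocities now: v0=-4 v1=-1 v2=-4 v3=2
Advance to t=3 (no further collisions before then); velocities: v0=-4 v1=-1 v2=-4 v3=2; positions = 0 1 5 24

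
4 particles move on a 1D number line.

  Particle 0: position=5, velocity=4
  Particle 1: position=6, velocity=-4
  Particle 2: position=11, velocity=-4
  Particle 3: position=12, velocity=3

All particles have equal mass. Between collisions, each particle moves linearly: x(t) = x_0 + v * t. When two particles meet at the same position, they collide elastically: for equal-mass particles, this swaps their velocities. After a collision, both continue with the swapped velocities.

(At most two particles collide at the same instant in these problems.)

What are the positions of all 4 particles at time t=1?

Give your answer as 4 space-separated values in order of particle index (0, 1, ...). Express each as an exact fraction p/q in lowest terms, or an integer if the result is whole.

Collision at t=1/8: particles 0 and 1 swap velocities; positions: p0=11/2 p1=11/2 p2=21/2 p3=99/8; velocities now: v0=-4 v1=4 v2=-4 v3=3
Collision at t=3/4: particles 1 and 2 swap velocities; positions: p0=3 p1=8 p2=8 p3=57/4; velocities now: v0=-4 v1=-4 v2=4 v3=3
Advance to t=1 (no further collisions before then); velocities: v0=-4 v1=-4 v2=4 v3=3; positions = 2 7 9 15

Answer: 2 7 9 15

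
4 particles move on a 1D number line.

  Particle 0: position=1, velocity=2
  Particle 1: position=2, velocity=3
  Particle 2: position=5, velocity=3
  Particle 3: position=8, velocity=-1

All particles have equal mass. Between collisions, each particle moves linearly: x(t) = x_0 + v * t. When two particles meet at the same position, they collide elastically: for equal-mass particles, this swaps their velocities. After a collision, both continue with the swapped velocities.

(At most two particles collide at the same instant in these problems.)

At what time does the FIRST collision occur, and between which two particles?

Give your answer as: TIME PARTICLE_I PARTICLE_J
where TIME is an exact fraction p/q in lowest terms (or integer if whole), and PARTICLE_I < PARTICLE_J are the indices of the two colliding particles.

Pair (0,1): pos 1,2 vel 2,3 -> not approaching (rel speed -1 <= 0)
Pair (1,2): pos 2,5 vel 3,3 -> not approaching (rel speed 0 <= 0)
Pair (2,3): pos 5,8 vel 3,-1 -> gap=3, closing at 4/unit, collide at t=3/4
Earliest collision: t=3/4 between 2 and 3

Answer: 3/4 2 3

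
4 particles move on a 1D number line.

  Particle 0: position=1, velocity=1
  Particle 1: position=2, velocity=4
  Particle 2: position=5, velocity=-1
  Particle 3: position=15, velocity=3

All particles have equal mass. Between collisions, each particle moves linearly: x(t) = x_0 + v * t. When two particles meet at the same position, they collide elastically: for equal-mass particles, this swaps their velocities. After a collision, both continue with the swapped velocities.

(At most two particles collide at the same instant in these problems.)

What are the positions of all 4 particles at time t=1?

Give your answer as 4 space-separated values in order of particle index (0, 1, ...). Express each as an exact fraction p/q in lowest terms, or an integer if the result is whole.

Answer: 2 4 6 18

Derivation:
Collision at t=3/5: particles 1 and 2 swap velocities; positions: p0=8/5 p1=22/5 p2=22/5 p3=84/5; velocities now: v0=1 v1=-1 v2=4 v3=3
Advance to t=1 (no further collisions before then); velocities: v0=1 v1=-1 v2=4 v3=3; positions = 2 4 6 18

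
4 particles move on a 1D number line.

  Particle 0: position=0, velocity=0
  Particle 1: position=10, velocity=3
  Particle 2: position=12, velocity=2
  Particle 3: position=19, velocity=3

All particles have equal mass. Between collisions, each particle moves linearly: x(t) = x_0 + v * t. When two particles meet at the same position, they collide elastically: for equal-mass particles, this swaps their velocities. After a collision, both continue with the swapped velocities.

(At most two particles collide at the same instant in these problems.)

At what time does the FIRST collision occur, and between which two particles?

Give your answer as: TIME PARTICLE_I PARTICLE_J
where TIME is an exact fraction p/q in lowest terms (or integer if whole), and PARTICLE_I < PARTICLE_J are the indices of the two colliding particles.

Pair (0,1): pos 0,10 vel 0,3 -> not approaching (rel speed -3 <= 0)
Pair (1,2): pos 10,12 vel 3,2 -> gap=2, closing at 1/unit, collide at t=2
Pair (2,3): pos 12,19 vel 2,3 -> not approaching (rel speed -1 <= 0)
Earliest collision: t=2 between 1 and 2

Answer: 2 1 2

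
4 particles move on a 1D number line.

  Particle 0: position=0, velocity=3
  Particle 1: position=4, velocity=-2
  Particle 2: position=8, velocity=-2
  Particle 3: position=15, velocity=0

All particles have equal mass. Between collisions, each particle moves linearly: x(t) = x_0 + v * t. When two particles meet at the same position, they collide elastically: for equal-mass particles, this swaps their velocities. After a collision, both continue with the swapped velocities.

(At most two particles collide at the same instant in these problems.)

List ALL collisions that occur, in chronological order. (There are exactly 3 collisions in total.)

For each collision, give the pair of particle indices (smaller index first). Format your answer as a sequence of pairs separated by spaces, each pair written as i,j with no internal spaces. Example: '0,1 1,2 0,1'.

Collision at t=4/5: particles 0 and 1 swap velocities; positions: p0=12/5 p1=12/5 p2=32/5 p3=15; velocities now: v0=-2 v1=3 v2=-2 v3=0
Collision at t=8/5: particles 1 and 2 swap velocities; positions: p0=4/5 p1=24/5 p2=24/5 p3=15; velocities now: v0=-2 v1=-2 v2=3 v3=0
Collision at t=5: particles 2 and 3 swap velocities; positions: p0=-6 p1=-2 p2=15 p3=15; velocities now: v0=-2 v1=-2 v2=0 v3=3

Answer: 0,1 1,2 2,3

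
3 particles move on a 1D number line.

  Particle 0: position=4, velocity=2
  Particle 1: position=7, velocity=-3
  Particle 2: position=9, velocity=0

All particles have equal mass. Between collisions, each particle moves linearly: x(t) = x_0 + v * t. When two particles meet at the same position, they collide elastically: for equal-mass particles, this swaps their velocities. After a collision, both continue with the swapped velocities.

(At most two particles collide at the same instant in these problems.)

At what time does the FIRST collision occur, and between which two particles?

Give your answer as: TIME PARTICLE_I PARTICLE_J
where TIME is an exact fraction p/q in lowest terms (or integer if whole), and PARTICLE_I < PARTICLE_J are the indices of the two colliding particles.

Answer: 3/5 0 1

Derivation:
Pair (0,1): pos 4,7 vel 2,-3 -> gap=3, closing at 5/unit, collide at t=3/5
Pair (1,2): pos 7,9 vel -3,0 -> not approaching (rel speed -3 <= 0)
Earliest collision: t=3/5 between 0 and 1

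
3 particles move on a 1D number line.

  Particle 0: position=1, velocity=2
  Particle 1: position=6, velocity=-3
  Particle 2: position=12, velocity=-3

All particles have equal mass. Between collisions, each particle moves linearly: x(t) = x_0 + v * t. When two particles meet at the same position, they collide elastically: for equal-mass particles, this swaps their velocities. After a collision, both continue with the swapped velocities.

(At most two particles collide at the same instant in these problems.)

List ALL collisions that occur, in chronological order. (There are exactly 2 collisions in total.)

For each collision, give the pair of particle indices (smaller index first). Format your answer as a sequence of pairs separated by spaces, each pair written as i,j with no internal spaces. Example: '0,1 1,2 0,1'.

Answer: 0,1 1,2

Derivation:
Collision at t=1: particles 0 and 1 swap velocities; positions: p0=3 p1=3 p2=9; velocities now: v0=-3 v1=2 v2=-3
Collision at t=11/5: particles 1 and 2 swap velocities; positions: p0=-3/5 p1=27/5 p2=27/5; velocities now: v0=-3 v1=-3 v2=2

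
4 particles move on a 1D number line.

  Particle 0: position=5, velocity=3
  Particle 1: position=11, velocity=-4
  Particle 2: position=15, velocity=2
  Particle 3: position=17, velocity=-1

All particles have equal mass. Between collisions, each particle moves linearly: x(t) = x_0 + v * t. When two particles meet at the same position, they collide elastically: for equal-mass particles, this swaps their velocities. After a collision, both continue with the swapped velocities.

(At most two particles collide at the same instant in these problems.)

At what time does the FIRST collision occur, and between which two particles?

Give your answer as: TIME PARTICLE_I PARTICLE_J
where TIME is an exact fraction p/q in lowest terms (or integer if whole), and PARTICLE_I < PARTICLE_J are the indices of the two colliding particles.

Answer: 2/3 2 3

Derivation:
Pair (0,1): pos 5,11 vel 3,-4 -> gap=6, closing at 7/unit, collide at t=6/7
Pair (1,2): pos 11,15 vel -4,2 -> not approaching (rel speed -6 <= 0)
Pair (2,3): pos 15,17 vel 2,-1 -> gap=2, closing at 3/unit, collide at t=2/3
Earliest collision: t=2/3 between 2 and 3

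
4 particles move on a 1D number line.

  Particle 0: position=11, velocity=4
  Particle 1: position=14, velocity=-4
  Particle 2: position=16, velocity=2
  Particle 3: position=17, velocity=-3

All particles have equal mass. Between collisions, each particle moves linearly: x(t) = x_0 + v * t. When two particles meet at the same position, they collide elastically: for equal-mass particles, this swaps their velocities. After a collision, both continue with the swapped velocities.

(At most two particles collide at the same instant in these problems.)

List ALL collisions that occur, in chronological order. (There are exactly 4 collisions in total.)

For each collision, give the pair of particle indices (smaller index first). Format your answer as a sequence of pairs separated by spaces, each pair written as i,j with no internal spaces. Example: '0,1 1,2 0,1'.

Collision at t=1/5: particles 2 and 3 swap velocities; positions: p0=59/5 p1=66/5 p2=82/5 p3=82/5; velocities now: v0=4 v1=-4 v2=-3 v3=2
Collision at t=3/8: particles 0 and 1 swap velocities; positions: p0=25/2 p1=25/2 p2=127/8 p3=67/4; velocities now: v0=-4 v1=4 v2=-3 v3=2
Collision at t=6/7: particles 1 and 2 swap velocities; positions: p0=74/7 p1=101/7 p2=101/7 p3=124/7; velocities now: v0=-4 v1=-3 v2=4 v3=2
Collision at t=5/2: particles 2 and 3 swap velocities; positions: p0=4 p1=19/2 p2=21 p3=21; velocities now: v0=-4 v1=-3 v2=2 v3=4

Answer: 2,3 0,1 1,2 2,3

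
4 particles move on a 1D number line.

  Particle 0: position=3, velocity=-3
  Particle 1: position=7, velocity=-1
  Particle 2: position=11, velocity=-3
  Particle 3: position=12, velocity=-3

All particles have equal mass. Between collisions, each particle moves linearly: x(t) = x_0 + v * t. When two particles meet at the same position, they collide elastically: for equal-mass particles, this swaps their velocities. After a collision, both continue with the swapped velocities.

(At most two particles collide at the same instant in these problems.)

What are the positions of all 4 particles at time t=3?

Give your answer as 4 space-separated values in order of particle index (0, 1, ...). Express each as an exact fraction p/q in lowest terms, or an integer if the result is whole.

Answer: -6 2 3 4

Derivation:
Collision at t=2: particles 1 and 2 swap velocities; positions: p0=-3 p1=5 p2=5 p3=6; velocities now: v0=-3 v1=-3 v2=-1 v3=-3
Collision at t=5/2: particles 2 and 3 swap velocities; positions: p0=-9/2 p1=7/2 p2=9/2 p3=9/2; velocities now: v0=-3 v1=-3 v2=-3 v3=-1
Advance to t=3 (no further collisions before then); velocities: v0=-3 v1=-3 v2=-3 v3=-1; positions = -6 2 3 4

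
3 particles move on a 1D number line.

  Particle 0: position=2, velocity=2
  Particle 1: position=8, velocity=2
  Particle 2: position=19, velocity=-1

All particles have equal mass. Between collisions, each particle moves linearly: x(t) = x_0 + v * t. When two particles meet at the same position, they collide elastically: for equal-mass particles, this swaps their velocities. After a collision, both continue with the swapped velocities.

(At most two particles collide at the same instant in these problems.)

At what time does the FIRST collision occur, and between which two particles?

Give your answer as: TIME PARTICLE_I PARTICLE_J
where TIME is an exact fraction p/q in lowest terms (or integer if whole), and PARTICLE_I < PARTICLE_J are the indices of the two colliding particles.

Answer: 11/3 1 2

Derivation:
Pair (0,1): pos 2,8 vel 2,2 -> not approaching (rel speed 0 <= 0)
Pair (1,2): pos 8,19 vel 2,-1 -> gap=11, closing at 3/unit, collide at t=11/3
Earliest collision: t=11/3 between 1 and 2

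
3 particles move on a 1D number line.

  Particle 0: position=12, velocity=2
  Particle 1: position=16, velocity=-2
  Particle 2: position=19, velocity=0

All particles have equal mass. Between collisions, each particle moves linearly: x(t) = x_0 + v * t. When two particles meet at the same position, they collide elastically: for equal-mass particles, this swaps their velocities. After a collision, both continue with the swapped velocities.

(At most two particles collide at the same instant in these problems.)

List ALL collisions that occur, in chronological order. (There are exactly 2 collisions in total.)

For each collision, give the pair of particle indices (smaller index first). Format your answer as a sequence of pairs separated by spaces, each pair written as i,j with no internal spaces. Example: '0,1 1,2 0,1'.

Answer: 0,1 1,2

Derivation:
Collision at t=1: particles 0 and 1 swap velocities; positions: p0=14 p1=14 p2=19; velocities now: v0=-2 v1=2 v2=0
Collision at t=7/2: particles 1 and 2 swap velocities; positions: p0=9 p1=19 p2=19; velocities now: v0=-2 v1=0 v2=2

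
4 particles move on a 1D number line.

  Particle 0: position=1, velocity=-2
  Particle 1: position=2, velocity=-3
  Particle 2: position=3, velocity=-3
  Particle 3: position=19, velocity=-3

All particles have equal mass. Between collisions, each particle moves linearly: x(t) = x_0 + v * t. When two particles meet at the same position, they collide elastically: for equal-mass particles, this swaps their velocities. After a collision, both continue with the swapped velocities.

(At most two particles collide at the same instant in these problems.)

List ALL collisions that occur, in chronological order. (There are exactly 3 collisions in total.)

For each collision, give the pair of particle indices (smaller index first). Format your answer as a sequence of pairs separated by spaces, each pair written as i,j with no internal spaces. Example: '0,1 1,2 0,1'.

Collision at t=1: particles 0 and 1 swap velocities; positions: p0=-1 p1=-1 p2=0 p3=16; velocities now: v0=-3 v1=-2 v2=-3 v3=-3
Collision at t=2: particles 1 and 2 swap velocities; positions: p0=-4 p1=-3 p2=-3 p3=13; velocities now: v0=-3 v1=-3 v2=-2 v3=-3
Collision at t=18: particles 2 and 3 swap velocities; positions: p0=-52 p1=-51 p2=-35 p3=-35; velocities now: v0=-3 v1=-3 v2=-3 v3=-2

Answer: 0,1 1,2 2,3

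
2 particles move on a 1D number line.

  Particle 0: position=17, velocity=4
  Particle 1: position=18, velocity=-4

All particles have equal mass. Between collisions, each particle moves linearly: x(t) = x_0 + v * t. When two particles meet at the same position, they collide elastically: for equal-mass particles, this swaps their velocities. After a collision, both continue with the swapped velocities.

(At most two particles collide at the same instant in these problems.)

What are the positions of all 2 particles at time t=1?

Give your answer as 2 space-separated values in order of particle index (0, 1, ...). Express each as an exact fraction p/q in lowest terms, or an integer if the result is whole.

Collision at t=1/8: particles 0 and 1 swap velocities; positions: p0=35/2 p1=35/2; velocities now: v0=-4 v1=4
Advance to t=1 (no further collisions before then); velocities: v0=-4 v1=4; positions = 14 21

Answer: 14 21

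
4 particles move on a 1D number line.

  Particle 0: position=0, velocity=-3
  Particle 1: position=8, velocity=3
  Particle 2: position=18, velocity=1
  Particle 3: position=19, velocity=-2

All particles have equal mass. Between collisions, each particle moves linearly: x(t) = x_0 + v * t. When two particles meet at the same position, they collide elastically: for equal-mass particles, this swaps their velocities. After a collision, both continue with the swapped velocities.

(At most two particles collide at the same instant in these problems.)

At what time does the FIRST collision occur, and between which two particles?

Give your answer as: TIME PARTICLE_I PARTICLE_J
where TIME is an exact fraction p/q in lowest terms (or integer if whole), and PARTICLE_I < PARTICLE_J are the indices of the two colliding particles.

Pair (0,1): pos 0,8 vel -3,3 -> not approaching (rel speed -6 <= 0)
Pair (1,2): pos 8,18 vel 3,1 -> gap=10, closing at 2/unit, collide at t=5
Pair (2,3): pos 18,19 vel 1,-2 -> gap=1, closing at 3/unit, collide at t=1/3
Earliest collision: t=1/3 between 2 and 3

Answer: 1/3 2 3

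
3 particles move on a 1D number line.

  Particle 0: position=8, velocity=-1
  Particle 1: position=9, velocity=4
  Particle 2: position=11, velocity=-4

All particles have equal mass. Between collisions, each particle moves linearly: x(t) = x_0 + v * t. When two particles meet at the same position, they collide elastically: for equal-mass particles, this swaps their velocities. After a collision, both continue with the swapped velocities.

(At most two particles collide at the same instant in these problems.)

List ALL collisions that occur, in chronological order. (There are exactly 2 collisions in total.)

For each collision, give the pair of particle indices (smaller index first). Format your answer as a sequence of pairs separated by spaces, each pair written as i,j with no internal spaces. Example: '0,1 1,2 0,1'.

Answer: 1,2 0,1

Derivation:
Collision at t=1/4: particles 1 and 2 swap velocities; positions: p0=31/4 p1=10 p2=10; velocities now: v0=-1 v1=-4 v2=4
Collision at t=1: particles 0 and 1 swap velocities; positions: p0=7 p1=7 p2=13; velocities now: v0=-4 v1=-1 v2=4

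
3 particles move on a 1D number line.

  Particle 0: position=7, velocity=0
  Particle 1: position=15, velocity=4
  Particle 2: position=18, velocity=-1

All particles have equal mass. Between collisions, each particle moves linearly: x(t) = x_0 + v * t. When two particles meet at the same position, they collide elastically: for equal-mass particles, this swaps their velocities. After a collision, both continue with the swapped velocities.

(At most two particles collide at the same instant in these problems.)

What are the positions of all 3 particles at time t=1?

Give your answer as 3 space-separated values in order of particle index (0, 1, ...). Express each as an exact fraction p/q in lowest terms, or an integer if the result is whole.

Answer: 7 17 19

Derivation:
Collision at t=3/5: particles 1 and 2 swap velocities; positions: p0=7 p1=87/5 p2=87/5; velocities now: v0=0 v1=-1 v2=4
Advance to t=1 (no further collisions before then); velocities: v0=0 v1=-1 v2=4; positions = 7 17 19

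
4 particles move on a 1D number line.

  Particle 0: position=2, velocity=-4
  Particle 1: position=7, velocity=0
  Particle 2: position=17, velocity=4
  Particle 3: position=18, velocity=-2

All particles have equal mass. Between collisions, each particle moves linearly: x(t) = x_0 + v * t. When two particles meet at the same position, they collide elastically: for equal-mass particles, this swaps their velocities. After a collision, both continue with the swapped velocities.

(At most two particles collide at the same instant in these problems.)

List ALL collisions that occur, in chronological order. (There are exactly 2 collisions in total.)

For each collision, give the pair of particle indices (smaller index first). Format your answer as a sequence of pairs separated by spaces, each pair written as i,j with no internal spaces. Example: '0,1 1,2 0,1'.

Answer: 2,3 1,2

Derivation:
Collision at t=1/6: particles 2 and 3 swap velocities; positions: p0=4/3 p1=7 p2=53/3 p3=53/3; velocities now: v0=-4 v1=0 v2=-2 v3=4
Collision at t=11/2: particles 1 and 2 swap velocities; positions: p0=-20 p1=7 p2=7 p3=39; velocities now: v0=-4 v1=-2 v2=0 v3=4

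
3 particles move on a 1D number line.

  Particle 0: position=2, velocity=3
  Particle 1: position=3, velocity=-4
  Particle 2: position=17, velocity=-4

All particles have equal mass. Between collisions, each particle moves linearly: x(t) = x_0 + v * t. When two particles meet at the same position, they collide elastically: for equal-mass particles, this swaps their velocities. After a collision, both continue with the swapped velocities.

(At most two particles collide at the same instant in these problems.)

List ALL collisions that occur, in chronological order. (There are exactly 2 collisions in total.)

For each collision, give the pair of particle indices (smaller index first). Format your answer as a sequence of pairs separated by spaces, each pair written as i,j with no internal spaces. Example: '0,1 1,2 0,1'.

Answer: 0,1 1,2

Derivation:
Collision at t=1/7: particles 0 and 1 swap velocities; positions: p0=17/7 p1=17/7 p2=115/7; velocities now: v0=-4 v1=3 v2=-4
Collision at t=15/7: particles 1 and 2 swap velocities; positions: p0=-39/7 p1=59/7 p2=59/7; velocities now: v0=-4 v1=-4 v2=3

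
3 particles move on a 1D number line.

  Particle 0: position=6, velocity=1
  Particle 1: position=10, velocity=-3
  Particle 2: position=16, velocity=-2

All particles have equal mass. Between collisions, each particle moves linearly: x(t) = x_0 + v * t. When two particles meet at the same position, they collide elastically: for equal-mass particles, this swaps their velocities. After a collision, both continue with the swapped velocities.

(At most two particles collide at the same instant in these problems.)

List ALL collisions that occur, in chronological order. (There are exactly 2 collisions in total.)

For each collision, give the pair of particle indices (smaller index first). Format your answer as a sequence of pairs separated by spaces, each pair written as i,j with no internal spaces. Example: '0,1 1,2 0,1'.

Collision at t=1: particles 0 and 1 swap velocities; positions: p0=7 p1=7 p2=14; velocities now: v0=-3 v1=1 v2=-2
Collision at t=10/3: particles 1 and 2 swap velocities; positions: p0=0 p1=28/3 p2=28/3; velocities now: v0=-3 v1=-2 v2=1

Answer: 0,1 1,2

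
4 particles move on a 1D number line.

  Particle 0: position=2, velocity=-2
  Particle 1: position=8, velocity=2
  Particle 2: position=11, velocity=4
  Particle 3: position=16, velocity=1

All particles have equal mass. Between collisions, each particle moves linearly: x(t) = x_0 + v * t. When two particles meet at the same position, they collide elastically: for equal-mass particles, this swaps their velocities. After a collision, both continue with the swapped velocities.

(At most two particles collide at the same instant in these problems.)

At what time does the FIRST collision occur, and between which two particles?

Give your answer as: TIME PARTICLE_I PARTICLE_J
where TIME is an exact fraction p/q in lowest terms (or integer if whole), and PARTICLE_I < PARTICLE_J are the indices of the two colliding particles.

Answer: 5/3 2 3

Derivation:
Pair (0,1): pos 2,8 vel -2,2 -> not approaching (rel speed -4 <= 0)
Pair (1,2): pos 8,11 vel 2,4 -> not approaching (rel speed -2 <= 0)
Pair (2,3): pos 11,16 vel 4,1 -> gap=5, closing at 3/unit, collide at t=5/3
Earliest collision: t=5/3 between 2 and 3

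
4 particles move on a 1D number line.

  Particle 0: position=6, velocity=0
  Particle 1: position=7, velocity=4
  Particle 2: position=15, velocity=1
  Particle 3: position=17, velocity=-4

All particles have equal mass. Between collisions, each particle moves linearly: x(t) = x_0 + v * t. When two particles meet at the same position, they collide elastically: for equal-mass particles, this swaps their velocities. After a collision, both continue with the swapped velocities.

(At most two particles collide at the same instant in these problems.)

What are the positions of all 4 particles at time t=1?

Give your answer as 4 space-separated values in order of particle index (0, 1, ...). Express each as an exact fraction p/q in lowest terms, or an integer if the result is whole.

Collision at t=2/5: particles 2 and 3 swap velocities; positions: p0=6 p1=43/5 p2=77/5 p3=77/5; velocities now: v0=0 v1=4 v2=-4 v3=1
Advance to t=1 (no further collisions before then); velocities: v0=0 v1=4 v2=-4 v3=1; positions = 6 11 13 16

Answer: 6 11 13 16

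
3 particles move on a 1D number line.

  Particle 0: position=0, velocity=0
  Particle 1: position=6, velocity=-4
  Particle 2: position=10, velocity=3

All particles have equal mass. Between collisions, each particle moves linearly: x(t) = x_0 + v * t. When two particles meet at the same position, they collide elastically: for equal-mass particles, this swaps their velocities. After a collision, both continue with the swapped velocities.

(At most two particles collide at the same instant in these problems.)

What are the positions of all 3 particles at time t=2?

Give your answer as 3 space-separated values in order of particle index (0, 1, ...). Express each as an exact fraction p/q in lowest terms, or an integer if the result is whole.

Answer: -2 0 16

Derivation:
Collision at t=3/2: particles 0 and 1 swap velocities; positions: p0=0 p1=0 p2=29/2; velocities now: v0=-4 v1=0 v2=3
Advance to t=2 (no further collisions before then); velocities: v0=-4 v1=0 v2=3; positions = -2 0 16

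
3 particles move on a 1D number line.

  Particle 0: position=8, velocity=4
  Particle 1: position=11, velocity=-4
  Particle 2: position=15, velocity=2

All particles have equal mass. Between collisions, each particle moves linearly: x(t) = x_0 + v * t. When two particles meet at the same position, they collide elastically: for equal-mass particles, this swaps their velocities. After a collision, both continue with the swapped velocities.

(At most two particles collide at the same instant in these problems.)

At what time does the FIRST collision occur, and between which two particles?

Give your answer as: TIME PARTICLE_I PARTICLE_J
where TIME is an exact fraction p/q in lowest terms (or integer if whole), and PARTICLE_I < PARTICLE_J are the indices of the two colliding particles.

Answer: 3/8 0 1

Derivation:
Pair (0,1): pos 8,11 vel 4,-4 -> gap=3, closing at 8/unit, collide at t=3/8
Pair (1,2): pos 11,15 vel -4,2 -> not approaching (rel speed -6 <= 0)
Earliest collision: t=3/8 between 0 and 1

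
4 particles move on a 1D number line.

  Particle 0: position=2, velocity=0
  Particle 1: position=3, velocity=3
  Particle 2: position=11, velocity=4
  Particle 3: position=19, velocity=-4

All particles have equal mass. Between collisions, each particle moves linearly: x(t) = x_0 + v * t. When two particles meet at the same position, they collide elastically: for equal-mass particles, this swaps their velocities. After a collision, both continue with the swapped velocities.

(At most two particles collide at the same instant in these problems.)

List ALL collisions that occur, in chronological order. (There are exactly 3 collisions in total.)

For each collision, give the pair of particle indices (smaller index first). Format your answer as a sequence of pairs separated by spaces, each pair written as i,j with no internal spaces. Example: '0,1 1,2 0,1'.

Collision at t=1: particles 2 and 3 swap velocities; positions: p0=2 p1=6 p2=15 p3=15; velocities now: v0=0 v1=3 v2=-4 v3=4
Collision at t=16/7: particles 1 and 2 swap velocities; positions: p0=2 p1=69/7 p2=69/7 p3=141/7; velocities now: v0=0 v1=-4 v2=3 v3=4
Collision at t=17/4: particles 0 and 1 swap velocities; positions: p0=2 p1=2 p2=63/4 p3=28; velocities now: v0=-4 v1=0 v2=3 v3=4

Answer: 2,3 1,2 0,1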